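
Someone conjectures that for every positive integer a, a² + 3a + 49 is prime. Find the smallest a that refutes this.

a = 1: a² + 3a + 49 = 53, prime.
a = 2: a² + 3a + 49 = 59, prime.
a = 3: a² + 3a + 49 = 67, prime.
a = 4: a² + 3a + 49 = 77 = 7 × 11, composite.

a = 4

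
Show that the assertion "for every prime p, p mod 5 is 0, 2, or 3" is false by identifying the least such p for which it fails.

We need the least prime p for which the claim fails.
The first 4 eligible values, up to p = 7, all satisfy the conclusion.
p = 11: 11 mod 5 = 1 — not in {0, 2, 3}.

p = 11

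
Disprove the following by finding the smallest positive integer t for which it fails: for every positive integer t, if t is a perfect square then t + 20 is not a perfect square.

A counterexample is any positive integer t such that t is a perfect square but t + 20 is a perfect square; we check each in order.
For t = 1, 4, 9 the conclusion holds.
t = 16: 16 = 4² and 16 + 20 = 36 = 6².

t = 16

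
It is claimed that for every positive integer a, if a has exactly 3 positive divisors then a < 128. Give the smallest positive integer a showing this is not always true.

A counterexample is any positive integer a such that a has exactly 3 positive divisors but the claim fails; we check each in order.
For a = 4, 9, 25, 49, 121 the conclusion holds.
a = 169: τ(169) = 3; 169 ≥ 128.

a = 169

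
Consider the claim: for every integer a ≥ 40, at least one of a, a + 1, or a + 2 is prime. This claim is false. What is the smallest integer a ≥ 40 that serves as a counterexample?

For a = 40, 41, 42, 43 the conclusion holds.
a = 44: 44 = 2 × 22; 45 = 3 × 15; 46 = 2 × 23 — all composite.

a = 44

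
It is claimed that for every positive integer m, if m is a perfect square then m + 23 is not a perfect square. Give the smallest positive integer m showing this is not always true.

m = 121

A counterexample is any positive integer m such that m is a perfect square but m + 23 is a perfect square; we check each in order.
For m = 1, 4, 9, 16, 25, 36, 49, 64, 81, 100 the conclusion holds.
m = 121: 121 = 11² and 121 + 23 = 144 = 12².
Thus m = 121 disproves the claim, and no smaller m works.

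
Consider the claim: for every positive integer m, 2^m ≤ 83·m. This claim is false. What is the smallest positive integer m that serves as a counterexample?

We need the least positive integer m for which 2^m > 83·m.
The first 9 eligible values, up to m = 9, all satisfy the conclusion.
m = 10: 2^m = 1024 and 83·m = 830, so 1024 > 830.
Hence m = 10 is a counterexample.

m = 10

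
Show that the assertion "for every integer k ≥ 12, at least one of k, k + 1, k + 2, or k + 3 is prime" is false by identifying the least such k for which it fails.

A counterexample is any integer k ≥ 12 such that k, k + 1, k + 2, k + 3 are all composite; we check each in order.
For k = 12, 13, 14, 15, …, 21, 22, 23 the conclusion holds.
k = 24: 24 = 2 × 12; 25 = 5 × 5; 26 = 2 × 13; 27 = 3 × 9 — all composite.
So k = 24 is the smallest counterexample.

k = 24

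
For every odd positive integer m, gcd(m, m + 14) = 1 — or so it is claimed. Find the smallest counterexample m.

We need the least odd positive integer m for which gcd(m, m + 14) > 1.
m = 1: gcd(1, 15) = 1.
m = 3: gcd(3, 17) = 1.
m = 5: gcd(5, 19) = 1.
m = 7: gcd(7, 21) = 7.
Thus m = 7 disproves the claim, and no smaller m works.

m = 7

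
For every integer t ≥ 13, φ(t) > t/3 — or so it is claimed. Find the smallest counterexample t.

We need the least integer t ≥ 13 for which the claim fails.
t = 13: φ(13) = 12 and 13/3 = 13/3, so φ(13) > 13/3.
t = 14: φ(14) = 6 and 14/3 = 14/3, so φ(14) > 14/3.
t = 15: φ(15) = 8 and 15/3 = 5, so φ(15) > 15/3.
t = 16: φ(16) = 8 and 16/3 = 16/3, so φ(16) > 16/3.
t = 17: φ(17) = 16 and 17/3 = 17/3, so φ(17) > 17/3.
t = 18: φ(18) = 6 and 18/3 = 6, so φ(18) ≤ 18/3.
So t = 18 is the smallest counterexample.

t = 18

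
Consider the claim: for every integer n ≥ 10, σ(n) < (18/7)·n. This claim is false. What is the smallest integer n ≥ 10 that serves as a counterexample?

The first 38 eligible values, up to n = 47, all satisfy the conclusion.
n = 48: σ(48) = 124; 124 ≥ 864/7.
So n = 48 is the smallest counterexample.

n = 48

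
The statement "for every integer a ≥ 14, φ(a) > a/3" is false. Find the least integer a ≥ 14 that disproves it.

a = 18

The first 4 eligible values, up to a = 17, all satisfy the conclusion.
a = 18: φ(18) = 6 and 18/3 = 6, so φ(18) ≤ 18/3.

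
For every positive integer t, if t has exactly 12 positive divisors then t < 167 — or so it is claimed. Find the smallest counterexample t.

A counterexample is any positive integer t such that t has exactly 12 positive divisors but the claim fails; we check each in order.
The first 12 eligible values, up to t = 160, all satisfy the conclusion.
t = 198: τ(198) = 12; 198 ≥ 167.
So t = 198 is the smallest counterexample.

t = 198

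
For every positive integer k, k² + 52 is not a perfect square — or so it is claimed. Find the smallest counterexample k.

k = 12

A counterexample is any positive integer k such that k² + 52 is a perfect square; we check each in order.
The first 11 eligible values, up to k = 11, all satisfy the conclusion.
k = 12: 12² + 52 = 196 = 14², a perfect square.
Thus k = 12 disproves the claim, and no smaller k works.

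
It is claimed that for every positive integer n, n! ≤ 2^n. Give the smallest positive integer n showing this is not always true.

n = 4

We need the least positive integer n for which n! > 2^n.
For n = 1, 2, 3 the conclusion holds.
n = 4: n! = 24 and 2^n = 16, so 24 > 16.
So n = 4 is the smallest counterexample.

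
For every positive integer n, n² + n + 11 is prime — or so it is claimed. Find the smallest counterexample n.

n = 10

The first 9 eligible values, up to n = 9, all satisfy the conclusion.
n = 10: n² + n + 11 = 121 = 11 × 11, composite.
So n = 10 is the smallest counterexample.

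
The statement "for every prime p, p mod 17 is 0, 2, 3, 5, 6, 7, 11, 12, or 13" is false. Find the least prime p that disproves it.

Check each prime p in order until the claim fails.
For p = 2, 3, 5, 7, 11, 13, 17, 19, 23, 29 the conclusion holds.
p = 31: 31 mod 17 = 14 — not in {0, 2, 3, 5, 6, 7, 11, 12, 13}.
So p = 31 is the smallest counterexample.

p = 31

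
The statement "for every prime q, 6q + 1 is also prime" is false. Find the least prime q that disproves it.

q = 19

We need the least prime q for which 6q + 1 is not prime.
For q = 2, 3, 5, 7, 11, 13, 17 the conclusion holds.
q = 19: 6q + 1 = 115 = 5 × 23, not prime.
Hence q = 19 is a counterexample.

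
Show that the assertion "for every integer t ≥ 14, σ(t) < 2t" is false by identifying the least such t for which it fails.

Check each integer t ≥ 14 in order until the claim fails.
t = 14: σ(14) = 24; 24 < 28.
t = 15: σ(15) = 24; 24 < 30.
t = 16: σ(16) = 31; 31 < 32.
t = 17: σ(17) = 18; 18 < 34.
t = 18: σ(18) = 39; 39 ≥ 36.
Hence t = 18 is a counterexample.

t = 18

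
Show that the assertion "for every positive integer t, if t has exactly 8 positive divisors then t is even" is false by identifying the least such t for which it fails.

t = 105

Check each positive integer t in order until t has exactly 8 positive divisors but t is odd.
For t = 24, 30, 40, 42, …, 88, 102, 104 the conclusion holds.
t = 105: divisors of 105: 1, 3, 5, 7, 15, 21, 35, 105; 105 is odd.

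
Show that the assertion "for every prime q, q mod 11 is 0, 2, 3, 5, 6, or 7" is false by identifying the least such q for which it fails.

A counterexample is any prime q such that the claim fails; we check each in order.
q = 2: 2 mod 11 = 2.
q = 3: 3 mod 11 = 3.
q = 5: 5 mod 11 = 5.
q = 7: 7 mod 11 = 7.
q = 11: 11 mod 11 = 0.
q = 13: 13 mod 11 = 2.
q = 17: 17 mod 11 = 6.
q = 19: 19 mod 11 = 8 — not in {0, 2, 3, 5, 6, 7}.
So q = 19 is the smallest counterexample.

q = 19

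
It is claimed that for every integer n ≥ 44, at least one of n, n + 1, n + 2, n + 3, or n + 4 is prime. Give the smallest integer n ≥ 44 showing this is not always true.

Check each integer n ≥ 44 in order until n, n + 1, n + 2, n + 3, n + 4 are all composite.
For n = 44, 45, 46, 47 the conclusion holds.
n = 48: 48 = 2 × 24; 49 = 7 × 7; 50 = 2 × 25; 51 = 3 × 17; 52 = 2 × 26 — all composite.
So n = 48 is the smallest counterexample.

n = 48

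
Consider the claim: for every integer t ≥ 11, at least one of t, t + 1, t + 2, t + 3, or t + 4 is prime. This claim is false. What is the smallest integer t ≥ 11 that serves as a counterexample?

t = 24

A counterexample is any integer t ≥ 11 such that t, t + 1, t + 2, t + 3, t + 4 are all composite; we check each in order.
The first 13 eligible values, up to t = 23, all satisfy the conclusion.
t = 24: 24 = 2 × 12; 25 = 5 × 5; 26 = 2 × 13; 27 = 3 × 9; 28 = 2 × 14 — all composite.
Hence t = 24 is a counterexample.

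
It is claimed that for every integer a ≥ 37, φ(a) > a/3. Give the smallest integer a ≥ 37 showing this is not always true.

a = 42

For a = 37, 38, 39, 40, 41 the conclusion holds.
a = 42: φ(42) = 12 and 42/3 = 14, so φ(42) ≤ 42/3.
Thus a = 42 disproves the claim, and no smaller a works.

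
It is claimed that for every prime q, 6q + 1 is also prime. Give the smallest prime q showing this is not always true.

Check each prime q in order until 6q + 1 is not prime.
q = 2: 6q + 1 = 13, prime.
q = 3: 6q + 1 = 19, prime.
q = 5: 6q + 1 = 31, prime.
q = 7: 6q + 1 = 43, prime.
q = 11: 6q + 1 = 67, prime.
q = 13: 6q + 1 = 79, prime.
q = 17: 6q + 1 = 103, prime.
q = 19: 6q + 1 = 115 = 5 × 23, not prime.
Hence q = 19 is a counterexample.

q = 19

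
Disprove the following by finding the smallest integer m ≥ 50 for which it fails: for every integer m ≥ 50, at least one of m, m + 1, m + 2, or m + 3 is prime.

A counterexample is any integer m ≥ 50 such that m, m + 1, m + 2, m + 3 are all composite; we check each in order.
m = 50: 53 is prime.
m = 51: 53 is prime.
m = 52: 53 is prime.
m = 53: 53 is prime.
m = 54: 54 = 2 × 27; 55 = 5 × 11; 56 = 2 × 28; 57 = 3 × 19 — all composite.
Thus m = 54 disproves the claim, and no smaller m works.

m = 54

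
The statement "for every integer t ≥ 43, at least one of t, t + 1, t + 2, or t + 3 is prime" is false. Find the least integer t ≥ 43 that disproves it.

t = 43: 43 is prime.
t = 44: 47 is prime.
t = 45: 47 is prime.
t = 46: 47 is prime.
t = 47: 47 is prime.
t = 48: 48 = 2 × 24; 49 = 7 × 7; 50 = 2 × 25; 51 = 3 × 17 — all composite.
Thus t = 48 disproves the claim, and no smaller t works.

t = 48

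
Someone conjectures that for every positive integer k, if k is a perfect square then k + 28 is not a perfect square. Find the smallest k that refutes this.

k = 36

We need the least positive integer k for which k is a perfect square but k + 28 is a perfect square.
The first 5 eligible values, up to k = 25, all satisfy the conclusion.
k = 36: 36 = 6² and 36 + 28 = 64 = 8².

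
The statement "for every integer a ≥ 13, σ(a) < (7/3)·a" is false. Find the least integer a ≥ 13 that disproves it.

Check each integer a ≥ 13 in order until the claim fails.
For a = 13, 14, 15, 16, …, 21, 22, 23 the conclusion holds.
a = 24: σ(24) = 60; 60 ≥ 56.
Thus a = 24 disproves the claim, and no smaller a works.

a = 24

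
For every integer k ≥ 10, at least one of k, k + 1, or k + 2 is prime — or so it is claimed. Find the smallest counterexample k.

k = 14

For k = 10, 11, 12, 13 the conclusion holds.
k = 14: 14 = 2 × 7; 15 = 3 × 5; 16 = 2 × 8 — all composite.
So k = 14 is the smallest counterexample.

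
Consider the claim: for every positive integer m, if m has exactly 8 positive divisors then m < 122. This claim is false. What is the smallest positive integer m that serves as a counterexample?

m = 128

We need the least positive integer m for which m has exactly 8 positive divisors but the claim fails.
For m = 24, 30, 40, 42, …, 105, 110, 114 the conclusion holds.
m = 128: τ(128) = 8; 128 ≥ 122.
So m = 128 is the smallest counterexample.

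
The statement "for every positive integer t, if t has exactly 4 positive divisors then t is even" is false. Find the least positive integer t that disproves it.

A counterexample is any positive integer t such that t has exactly 4 positive divisors but t is odd; we check each in order.
t = 6: divisors of 6: 1, 2, 3, 6; 6 is even.
t = 8: divisors of 8: 1, 2, 4, 8; 8 is even.
t = 10: divisors of 10: 1, 2, 5, 10; 10 is even.
t = 14: divisors of 14: 1, 2, 7, 14; 14 is even.
t = 15: divisors of 15: 1, 3, 5, 15; 15 is odd.
Thus t = 15 disproves the claim, and no smaller t works.

t = 15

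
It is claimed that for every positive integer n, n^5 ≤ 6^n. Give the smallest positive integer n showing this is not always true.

n = 3

Check each positive integer n in order until n^5 > 6^n.
n = 1: n^5 = 1 and 6^n = 6, so 1 ≤ 6.
n = 2: n^5 = 32 and 6^n = 36, so 32 ≤ 36.
n = 3: n^5 = 243 and 6^n = 216, so 243 > 216.
So n = 3 is the smallest counterexample.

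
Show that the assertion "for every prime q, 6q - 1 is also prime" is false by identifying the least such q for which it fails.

The first 4 eligible values, up to q = 7, all satisfy the conclusion.
q = 11: 6q - 1 = 65 = 5 × 13, not prime.

q = 11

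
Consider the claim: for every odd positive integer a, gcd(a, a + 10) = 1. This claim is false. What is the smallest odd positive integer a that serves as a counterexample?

a = 5

For a = 1, 3 the conclusion holds.
a = 5: gcd(5, 15) = 5.
So a = 5 is the smallest counterexample.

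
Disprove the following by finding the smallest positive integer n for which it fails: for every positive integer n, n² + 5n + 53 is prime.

n = 3

We need the least positive integer n for which n² + 5n + 53 is not prime.
n = 1: n² + 5n + 53 = 59, prime.
n = 2: n² + 5n + 53 = 67, prime.
n = 3: n² + 5n + 53 = 77 = 7 × 11, composite.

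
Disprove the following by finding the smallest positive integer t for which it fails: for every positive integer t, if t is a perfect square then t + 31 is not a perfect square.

t = 225

Check each positive integer t in order until t is a perfect square but t + 31 is a perfect square.
For t = 1, 4, 9, 16, …, 144, 169, 196 the conclusion holds.
t = 225: 225 = 15² and 225 + 31 = 256 = 16².
So t = 225 is the smallest counterexample.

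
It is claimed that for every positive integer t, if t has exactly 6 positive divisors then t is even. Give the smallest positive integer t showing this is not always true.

We need the least positive integer t for which t has exactly 6 positive divisors but t is odd.
The first 6 eligible values, up to t = 44, all satisfy the conclusion.
t = 45: divisors of 45: 1, 3, 5, 9, 15, 45; 45 is odd.

t = 45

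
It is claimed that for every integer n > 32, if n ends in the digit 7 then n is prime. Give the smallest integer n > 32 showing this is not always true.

n = 57

n = 37: 37 ends in 7 and is prime.
n = 47: 47 ends in 7 and is prime.
n = 57: 57 ends in 7; 57 = 3 × 19, composite.
Thus n = 57 disproves the claim, and no smaller n works.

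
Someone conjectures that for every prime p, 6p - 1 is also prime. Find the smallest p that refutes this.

p = 11

A counterexample is any prime p such that 6p - 1 is not prime; we check each in order.
The first 4 eligible values, up to p = 7, all satisfy the conclusion.
p = 11: 6p - 1 = 65 = 5 × 13, not prime.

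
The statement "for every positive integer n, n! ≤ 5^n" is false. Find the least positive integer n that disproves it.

n = 12

We need the least positive integer n for which n! > 5^n.
The first 11 eligible values, up to n = 11, all satisfy the conclusion.
n = 12: n! = 479001600 and 5^n = 244140625, so 479001600 > 244140625.
So n = 12 is the smallest counterexample.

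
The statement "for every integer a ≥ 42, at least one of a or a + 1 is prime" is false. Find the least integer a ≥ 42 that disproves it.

a = 44

We need the least integer a ≥ 42 for which a, a + 1 are both composite.
a = 42: 43 is prime.
a = 43: 43 is prime.
a = 44: 44 = 2 × 22; 45 = 3 × 15 — both composite.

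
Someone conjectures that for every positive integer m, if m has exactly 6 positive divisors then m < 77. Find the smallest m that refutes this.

We need the least positive integer m for which m has exactly 6 positive divisors but the claim fails.
For m = 12, 18, 20, 28, …, 68, 75, 76 the conclusion holds.
m = 92: τ(92) = 6; 92 ≥ 77.
Thus m = 92 disproves the claim, and no smaller m works.

m = 92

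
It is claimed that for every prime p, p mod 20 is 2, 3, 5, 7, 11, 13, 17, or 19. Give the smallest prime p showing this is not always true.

We need the least prime p for which the claim fails.
For p = 2, 3, 5, 7, 11, 13, 17, 19, 23 the conclusion holds.
p = 29: 29 mod 20 = 9 — not in {2, 3, 5, 7, 11, 13, 17, 19}.
Hence p = 29 is a counterexample.

p = 29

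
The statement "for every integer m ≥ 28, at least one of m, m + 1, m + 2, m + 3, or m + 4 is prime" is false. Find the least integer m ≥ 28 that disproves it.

Check each integer m ≥ 28 in order until m, m + 1, m + 2, m + 3, m + 4 are all composite.
For m = 28, 29, 30, 31 the conclusion holds.
m = 32: 32 = 2 × 16; 33 = 3 × 11; 34 = 2 × 17; 35 = 5 × 7; 36 = 2 × 18 — all composite.

m = 32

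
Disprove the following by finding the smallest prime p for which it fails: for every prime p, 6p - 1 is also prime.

We need the least prime p for which 6p - 1 is not prime.
For p = 2, 3, 5, 7 the conclusion holds.
p = 11: 6p - 1 = 65 = 5 × 13, not prime.
So p = 11 is the smallest counterexample.

p = 11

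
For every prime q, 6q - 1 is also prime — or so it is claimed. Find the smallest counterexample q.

A counterexample is any prime q such that 6q - 1 is not prime; we check each in order.
For q = 2, 3, 5, 7 the conclusion holds.
q = 11: 6q - 1 = 65 = 5 × 13, not prime.

q = 11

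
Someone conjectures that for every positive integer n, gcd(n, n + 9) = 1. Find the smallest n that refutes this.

We need the least positive integer n for which gcd(n, n + 9) > 1.
For n = 1, 2 the conclusion holds.
n = 3: gcd(3, 12) = 3.

n = 3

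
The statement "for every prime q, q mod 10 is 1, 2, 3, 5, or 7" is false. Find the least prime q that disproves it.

Check each prime q in order until the claim fails.
The first 7 eligible values, up to q = 17, all satisfy the conclusion.
q = 19: 19 mod 10 = 9 — not in {1, 2, 3, 5, 7}.
So q = 19 is the smallest counterexample.

q = 19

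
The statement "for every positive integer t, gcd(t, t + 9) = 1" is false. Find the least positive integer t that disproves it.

t = 3

Check each positive integer t in order until gcd(t, t + 9) > 1.
For t = 1, 2 the conclusion holds.
t = 3: gcd(3, 12) = 3.
So t = 3 is the smallest counterexample.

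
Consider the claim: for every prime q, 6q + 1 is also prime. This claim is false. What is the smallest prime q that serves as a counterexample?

Check each prime q in order until 6q + 1 is not prime.
The first 7 eligible values, up to q = 17, all satisfy the conclusion.
q = 19: 6q + 1 = 115 = 5 × 23, not prime.
So q = 19 is the smallest counterexample.

q = 19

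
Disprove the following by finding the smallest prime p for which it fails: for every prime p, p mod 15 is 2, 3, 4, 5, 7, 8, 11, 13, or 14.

Check each prime p in order until the claim fails.
The first 10 eligible values, up to p = 29, all satisfy the conclusion.
p = 31: 31 mod 15 = 1 — not in {2, 3, 4, 5, 7, 8, 11, 13, 14}.

p = 31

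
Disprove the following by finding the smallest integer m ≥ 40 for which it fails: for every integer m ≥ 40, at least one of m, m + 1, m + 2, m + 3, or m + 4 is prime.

m = 48

m = 40: 41 is prime.
m = 41: 41 is prime.
m = 42: 43 is prime.
m = 43: 43 is prime.
m = 44: 47 is prime.
m = 45: 47 is prime.
m = 46: 47 is prime.
m = 47: 47 is prime.
m = 48: 48 = 2 × 24; 49 = 7 × 7; 50 = 2 × 25; 51 = 3 × 17; 52 = 2 × 26 — all composite.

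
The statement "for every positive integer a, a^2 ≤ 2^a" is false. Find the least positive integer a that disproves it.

We need the least positive integer a for which a^2 > 2^a.
For a = 1, 2 the conclusion holds.
a = 3: a^2 = 9 and 2^a = 8, so 9 > 8.
Thus a = 3 disproves the claim, and no smaller a works.

a = 3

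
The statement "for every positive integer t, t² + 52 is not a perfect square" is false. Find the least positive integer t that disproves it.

t = 12

Check each positive integer t in order until t² + 52 is a perfect square.
For t = 1, 2, 3, 4, …, 9, 10, 11 the conclusion holds.
t = 12: 12² + 52 = 196 = 14², a perfect square.
Thus t = 12 disproves the claim, and no smaller t works.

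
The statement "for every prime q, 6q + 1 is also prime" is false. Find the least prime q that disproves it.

We need the least prime q for which 6q + 1 is not prime.
q = 2: 6q + 1 = 13, prime.
q = 3: 6q + 1 = 19, prime.
q = 5: 6q + 1 = 31, prime.
q = 7: 6q + 1 = 43, prime.
q = 11: 6q + 1 = 67, prime.
q = 13: 6q + 1 = 79, prime.
q = 17: 6q + 1 = 103, prime.
q = 19: 6q + 1 = 115 = 5 × 23, not prime.

q = 19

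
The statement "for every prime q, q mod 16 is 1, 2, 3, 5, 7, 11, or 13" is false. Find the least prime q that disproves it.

q = 31

For q = 2, 3, 5, 7, 11, 13, 17, 19, 23, 29 the conclusion holds.
q = 31: 31 mod 16 = 15 — not in {1, 2, 3, 5, 7, 11, 13}.
So q = 31 is the smallest counterexample.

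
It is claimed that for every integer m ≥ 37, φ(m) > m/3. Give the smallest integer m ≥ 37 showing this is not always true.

Check each integer m ≥ 37 in order until the claim fails.
The first 5 eligible values, up to m = 41, all satisfy the conclusion.
m = 42: φ(42) = 12 and 42/3 = 14, so φ(42) ≤ 42/3.

m = 42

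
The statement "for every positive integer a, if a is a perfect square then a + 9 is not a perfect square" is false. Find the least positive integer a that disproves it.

Check each positive integer a in order until a is a perfect square but a + 9 is a perfect square.
a = 1: 1 + 9 = 10, not a perfect square.
a = 4: 4 + 9 = 13, not a perfect square.
a = 9: 9 + 9 = 18, not a perfect square.
a = 16: 16 = 4² and 16 + 9 = 25 = 5².
So a = 16 is the smallest counterexample.

a = 16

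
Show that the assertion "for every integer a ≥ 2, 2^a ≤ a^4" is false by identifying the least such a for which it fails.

a = 17

For a = 2, 3, 4, 5, …, 14, 15, 16 the conclusion holds.
a = 17: 2^a = 131072 and a^4 = 83521, so 131072 > 83521.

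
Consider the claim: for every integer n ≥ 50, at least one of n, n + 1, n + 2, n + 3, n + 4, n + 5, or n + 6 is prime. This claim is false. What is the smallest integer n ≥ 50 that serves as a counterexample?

Check each integer n ≥ 50 in order until n, n + 1, n + 2, n + 3, n + 4, n + 5, n + 6 are all composite.
For n = 50, 51, 52, 53, …, 87, 88, 89 the conclusion holds.
n = 90: 90 = 2 × 45; 91 = 7 × 13; 92 = 2 × 46; 93 = 3 × 31; 94 = 2 × 47; 95 = 5 × 19; 96 = 2 × 48 — all composite.

n = 90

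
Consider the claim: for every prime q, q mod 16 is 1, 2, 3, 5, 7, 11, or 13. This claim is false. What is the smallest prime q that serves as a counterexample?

A counterexample is any prime q such that the claim fails; we check each in order.
The first 10 eligible values, up to q = 29, all satisfy the conclusion.
q = 31: 31 mod 16 = 15 — not in {1, 2, 3, 5, 7, 11, 13}.
So q = 31 is the smallest counterexample.

q = 31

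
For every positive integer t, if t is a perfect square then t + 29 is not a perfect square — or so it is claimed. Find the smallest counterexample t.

t = 196

The first 13 eligible values, up to t = 169, all satisfy the conclusion.
t = 196: 196 = 14² and 196 + 29 = 225 = 15².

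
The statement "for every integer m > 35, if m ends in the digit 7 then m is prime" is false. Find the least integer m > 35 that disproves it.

m = 57

m = 37: 37 ends in 7 and is prime.
m = 47: 47 ends in 7 and is prime.
m = 57: 57 ends in 7; 57 = 3 × 19, composite.
Thus m = 57 disproves the claim, and no smaller m works.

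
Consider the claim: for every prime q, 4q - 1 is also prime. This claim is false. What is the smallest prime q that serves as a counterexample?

We need the least prime q for which 4q - 1 is not prime.
For q = 2, 3, 5 the conclusion holds.
q = 7: 4q - 1 = 27 = 3 × 9, not prime.
Hence q = 7 is a counterexample.

q = 7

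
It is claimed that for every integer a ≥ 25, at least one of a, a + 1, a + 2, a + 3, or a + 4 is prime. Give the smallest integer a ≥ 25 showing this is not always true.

For a = 25, 26, 27, 28, 29, 30, 31 the conclusion holds.
a = 32: 32 = 2 × 16; 33 = 3 × 11; 34 = 2 × 17; 35 = 5 × 7; 36 = 2 × 18 — all composite.

a = 32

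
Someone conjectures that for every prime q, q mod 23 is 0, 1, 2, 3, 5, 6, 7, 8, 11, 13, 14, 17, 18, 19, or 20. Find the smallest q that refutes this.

Check each prime q in order until the claim fails.
For q = 2, 3, 5, 7, …, 47, 53, 59 the conclusion holds.
q = 61: 61 mod 23 = 15 — not in {0, 1, 2, 3, 5, 6, 7, 8, 11, 13, 14, 17, 18, 19, 20}.
Hence q = 61 is a counterexample.

q = 61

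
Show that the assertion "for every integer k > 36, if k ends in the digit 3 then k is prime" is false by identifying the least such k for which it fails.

A counterexample is any integer k > 36 such that k ends in the digit 3 but k is not prime; we check each in order.
For k = 43, 53 the conclusion holds.
k = 63: 63 ends in 3; 63 = 3 × 21, composite.
Thus k = 63 disproves the claim, and no smaller k works.

k = 63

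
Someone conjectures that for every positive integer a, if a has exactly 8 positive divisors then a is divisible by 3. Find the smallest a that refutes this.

a = 40

We need the least positive integer a for which a has exactly 8 positive divisors but a is not divisible by 3.
a = 24: τ(24) = 8; 24 mod 3 = 0.
a = 30: τ(30) = 8; 30 mod 3 = 0.
a = 40: τ(40) = 8; 40 mod 3 = 1.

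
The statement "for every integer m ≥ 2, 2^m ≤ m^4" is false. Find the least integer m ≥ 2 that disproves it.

Check each integer m ≥ 2 in order until 2^m > m^4.
For m = 2, 3, 4, 5, …, 14, 15, 16 the conclusion holds.
m = 17: 2^m = 131072 and m^4 = 83521, so 131072 > 83521.
So m = 17 is the smallest counterexample.

m = 17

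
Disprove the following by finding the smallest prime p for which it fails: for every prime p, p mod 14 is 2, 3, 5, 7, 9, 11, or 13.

The first 9 eligible values, up to p = 23, all satisfy the conclusion.
p = 29: 29 mod 14 = 1 — not in {2, 3, 5, 7, 9, 11, 13}.

p = 29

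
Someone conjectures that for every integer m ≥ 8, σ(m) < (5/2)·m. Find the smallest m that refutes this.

A counterexample is any integer m ≥ 8 such that the claim fails; we check each in order.
For m = 8, 9, 10, 11, …, 21, 22, 23 the conclusion holds.
m = 24: σ(24) = 60; 60 ≥ 60.
So m = 24 is the smallest counterexample.

m = 24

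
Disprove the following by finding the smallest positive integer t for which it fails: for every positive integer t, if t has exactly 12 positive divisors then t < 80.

t = 84

We need the least positive integer t for which t has exactly 12 positive divisors but the claim fails.
For t = 60, 72 the conclusion holds.
t = 84: τ(84) = 12; 84 ≥ 80.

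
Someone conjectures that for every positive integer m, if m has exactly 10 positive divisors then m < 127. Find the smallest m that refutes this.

We need the least positive integer m for which m has exactly 10 positive divisors but the claim fails.
For m = 48, 80, 112 the conclusion holds.
m = 162: τ(162) = 10; 162 ≥ 127.

m = 162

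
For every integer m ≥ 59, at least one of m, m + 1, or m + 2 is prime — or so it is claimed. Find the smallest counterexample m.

A counterexample is any integer m ≥ 59 such that m, m + 1, m + 2 are all composite; we check each in order.
For m = 59, 60, 61 the conclusion holds.
m = 62: 62 = 2 × 31; 63 = 3 × 21; 64 = 2 × 32 — all composite.
Thus m = 62 disproves the claim, and no smaller m works.

m = 62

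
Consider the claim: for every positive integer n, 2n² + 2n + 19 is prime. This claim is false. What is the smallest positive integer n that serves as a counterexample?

n = 18

A counterexample is any positive integer n such that 2n² + 2n + 19 is not prime; we check each in order.
For n = 1, 2, 3, 4, …, 15, 16, 17 the conclusion holds.
n = 18: 2n² + 2n + 19 = 703 = 19 × 37, composite.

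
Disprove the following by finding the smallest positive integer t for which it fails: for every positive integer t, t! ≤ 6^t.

A counterexample is any positive integer t such that t! > 6^t; we check each in order.
For t = 1, 2, 3, 4, …, 11, 12, 13 the conclusion holds.
t = 14: t! = 87178291200 and 6^t = 78364164096, so 87178291200 > 78364164096.
So t = 14 is the smallest counterexample.

t = 14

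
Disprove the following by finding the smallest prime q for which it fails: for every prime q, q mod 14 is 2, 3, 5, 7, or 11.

q = 13

q = 2: 2 mod 14 = 2.
q = 3: 3 mod 14 = 3.
q = 5: 5 mod 14 = 5.
q = 7: 7 mod 14 = 7.
q = 11: 11 mod 14 = 11.
q = 13: 13 mod 14 = 13 — not in {2, 3, 5, 7, 11}.
Thus q = 13 disproves the claim, and no smaller q works.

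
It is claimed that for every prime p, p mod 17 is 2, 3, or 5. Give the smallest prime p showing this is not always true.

For p = 2, 3, 5 the conclusion holds.
p = 7: 7 mod 17 = 7 — not in {2, 3, 5}.

p = 7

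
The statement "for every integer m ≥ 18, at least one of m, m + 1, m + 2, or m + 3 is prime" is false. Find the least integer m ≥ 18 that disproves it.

m = 24

For m = 18, 19, 20, 21, 22, 23 the conclusion holds.
m = 24: 24 = 2 × 12; 25 = 5 × 5; 26 = 2 × 13; 27 = 3 × 9 — all composite.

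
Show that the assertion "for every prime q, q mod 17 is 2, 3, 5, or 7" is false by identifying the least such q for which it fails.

q = 2: 2 mod 17 = 2.
q = 3: 3 mod 17 = 3.
q = 5: 5 mod 17 = 5.
q = 7: 7 mod 17 = 7.
q = 11: 11 mod 17 = 11 — not in {2, 3, 5, 7}.
Thus q = 11 disproves the claim, and no smaller q works.

q = 11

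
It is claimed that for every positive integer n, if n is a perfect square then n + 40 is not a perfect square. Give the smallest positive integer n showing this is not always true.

n = 9

For n = 1, 4 the conclusion holds.
n = 9: 9 = 3² and 9 + 40 = 49 = 7².
Thus n = 9 disproves the claim, and no smaller n works.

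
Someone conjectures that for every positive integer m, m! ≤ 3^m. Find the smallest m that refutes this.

m = 7

For m = 1, 2, 3, 4, 5, 6 the conclusion holds.
m = 7: m! = 5040 and 3^m = 2187, so 5040 > 2187.
Thus m = 7 disproves the claim, and no smaller m works.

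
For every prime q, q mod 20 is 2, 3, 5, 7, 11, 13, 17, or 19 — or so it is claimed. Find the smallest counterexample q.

q = 29

A counterexample is any prime q such that the claim fails; we check each in order.
For q = 2, 3, 5, 7, 11, 13, 17, 19, 23 the conclusion holds.
q = 29: 29 mod 20 = 9 — not in {2, 3, 5, 7, 11, 13, 17, 19}.
Thus q = 29 disproves the claim, and no smaller q works.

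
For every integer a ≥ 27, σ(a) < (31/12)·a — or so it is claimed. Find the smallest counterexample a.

We need the least integer a ≥ 27 for which the claim fails.
For a = 27, 28, 29, 30, …, 45, 46, 47 the conclusion holds.
a = 48: σ(48) = 124; 124 ≥ 124.
Hence a = 48 is a counterexample.

a = 48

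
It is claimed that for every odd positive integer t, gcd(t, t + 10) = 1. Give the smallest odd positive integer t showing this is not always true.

We need the least odd positive integer t for which gcd(t, t + 10) > 1.
t = 1: gcd(1, 11) = 1.
t = 3: gcd(3, 13) = 1.
t = 5: gcd(5, 15) = 5.

t = 5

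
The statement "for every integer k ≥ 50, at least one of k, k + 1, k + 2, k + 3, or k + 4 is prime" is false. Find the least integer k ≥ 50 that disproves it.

For k = 50, 51, 52, 53 the conclusion holds.
k = 54: 54 = 2 × 27; 55 = 5 × 11; 56 = 2 × 28; 57 = 3 × 19; 58 = 2 × 29 — all composite.

k = 54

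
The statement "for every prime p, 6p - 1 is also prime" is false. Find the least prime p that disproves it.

p = 2: 6p - 1 = 11, prime.
p = 3: 6p - 1 = 17, prime.
p = 5: 6p - 1 = 29, prime.
p = 7: 6p - 1 = 41, prime.
p = 11: 6p - 1 = 65 = 5 × 13, not prime.

p = 11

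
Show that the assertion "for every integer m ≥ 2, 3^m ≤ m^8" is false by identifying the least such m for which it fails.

m = 23

A counterexample is any integer m ≥ 2 such that 3^m > m^8; we check each in order.
For m = 2, 3, 4, 5, …, 20, 21, 22 the conclusion holds.
m = 23: 3^m = 94143178827 and m^8 = 78310985281, so 94143178827 > 78310985281.
Hence m = 23 is a counterexample.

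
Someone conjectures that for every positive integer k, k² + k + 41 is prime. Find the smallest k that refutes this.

k = 40

For k = 1, 2, 3, 4, …, 37, 38, 39 the conclusion holds.
k = 40: k² + k + 41 = 1681 = 41 × 41, composite.
Hence k = 40 is a counterexample.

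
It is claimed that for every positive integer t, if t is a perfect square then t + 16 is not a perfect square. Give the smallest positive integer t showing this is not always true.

For t = 1, 4 the conclusion holds.
t = 9: 9 = 3² and 9 + 16 = 25 = 5².
Hence t = 9 is a counterexample.

t = 9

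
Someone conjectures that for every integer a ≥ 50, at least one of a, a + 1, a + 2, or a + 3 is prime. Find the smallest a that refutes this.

A counterexample is any integer a ≥ 50 such that a, a + 1, a + 2, a + 3 are all composite; we check each in order.
a = 50: 53 is prime.
a = 51: 53 is prime.
a = 52: 53 is prime.
a = 53: 53 is prime.
a = 54: 54 = 2 × 27; 55 = 5 × 11; 56 = 2 × 28; 57 = 3 × 19 — all composite.

a = 54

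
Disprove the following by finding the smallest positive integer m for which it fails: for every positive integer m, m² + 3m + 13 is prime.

m = 9

The first 8 eligible values, up to m = 8, all satisfy the conclusion.
m = 9: m² + 3m + 13 = 121 = 11 × 11, composite.
Thus m = 9 disproves the claim, and no smaller m works.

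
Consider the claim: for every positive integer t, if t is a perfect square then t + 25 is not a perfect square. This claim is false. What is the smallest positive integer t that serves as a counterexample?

t = 144

For t = 1, 4, 9, 16, …, 81, 100, 121 the conclusion holds.
t = 144: 144 = 12² and 144 + 25 = 169 = 13².
Thus t = 144 disproves the claim, and no smaller t works.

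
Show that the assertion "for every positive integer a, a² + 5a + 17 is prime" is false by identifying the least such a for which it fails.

a = 8

a = 1: a² + 5a + 17 = 23, prime.
a = 2: a² + 5a + 17 = 31, prime.
a = 3: a² + 5a + 17 = 41, prime.
a = 4: a² + 5a + 17 = 53, prime.
a = 5: a² + 5a + 17 = 67, prime.
a = 6: a² + 5a + 17 = 83, prime.
a = 7: a² + 5a + 17 = 101, prime.
a = 8: a² + 5a + 17 = 121 = 11 × 11, composite.
So a = 8 is the smallest counterexample.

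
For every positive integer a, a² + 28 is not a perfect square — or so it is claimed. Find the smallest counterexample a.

We need the least positive integer a for which a² + 28 is a perfect square.
a = 1: 1² + 28 = 29, not a perfect square.
a = 2: 2² + 28 = 32, not a perfect square.
a = 3: 3² + 28 = 37, not a perfect square.
a = 4: 4² + 28 = 44, not a perfect square.
a = 5: 5² + 28 = 53, not a perfect square.
a = 6: 6² + 28 = 64 = 8², a perfect square.
Thus a = 6 disproves the claim, and no smaller a works.

a = 6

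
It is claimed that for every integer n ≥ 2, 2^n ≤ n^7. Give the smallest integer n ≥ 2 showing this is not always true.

Check each integer n ≥ 2 in order until 2^n > n^7.
For n = 2, 3, 4, 5, …, 34, 35, 36 the conclusion holds.
n = 37: 2^n = 137438953472 and n^7 = 94931877133, so 137438953472 > 94931877133.
So n = 37 is the smallest counterexample.

n = 37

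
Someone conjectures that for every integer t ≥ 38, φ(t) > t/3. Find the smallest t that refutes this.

t = 42

Check each integer t ≥ 38 in order until the claim fails.
The first 4 eligible values, up to t = 41, all satisfy the conclusion.
t = 42: φ(42) = 12 and 42/3 = 14, so φ(42) ≤ 42/3.
Thus t = 42 disproves the claim, and no smaller t works.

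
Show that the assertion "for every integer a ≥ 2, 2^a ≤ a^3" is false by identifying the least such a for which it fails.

Check each integer a ≥ 2 in order until 2^a > a^3.
For a = 2, 3, 4, 5, 6, 7, 8, 9 the conclusion holds.
a = 10: 2^a = 1024 and a^3 = 1000, so 1024 > 1000.

a = 10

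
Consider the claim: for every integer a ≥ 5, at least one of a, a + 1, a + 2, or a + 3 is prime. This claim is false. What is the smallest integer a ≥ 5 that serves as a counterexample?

For a = 5, 6, 7, 8, …, 21, 22, 23 the conclusion holds.
a = 24: 24 = 2 × 12; 25 = 5 × 5; 26 = 2 × 13; 27 = 3 × 9 — all composite.

a = 24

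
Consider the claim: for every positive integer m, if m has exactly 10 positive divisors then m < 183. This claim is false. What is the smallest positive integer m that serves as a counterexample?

m = 208

The first 5 eligible values, up to m = 176, all satisfy the conclusion.
m = 208: τ(208) = 10; 208 ≥ 183.
Thus m = 208 disproves the claim, and no smaller m works.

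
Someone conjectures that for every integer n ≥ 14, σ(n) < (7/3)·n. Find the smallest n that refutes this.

n = 24

We need the least integer n ≥ 14 for which the claim fails.
For n = 14, 15, 16, 17, 18, 19, 20, 21, 22, 23 the conclusion holds.
n = 24: σ(24) = 60; 60 ≥ 56.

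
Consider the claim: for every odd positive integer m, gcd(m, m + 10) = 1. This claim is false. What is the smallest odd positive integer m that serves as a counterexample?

A counterexample is any odd positive integer m such that gcd(m, m + 10) > 1; we check each in order.
m = 1: gcd(1, 11) = 1.
m = 3: gcd(3, 13) = 1.
m = 5: gcd(5, 15) = 5.
Hence m = 5 is a counterexample.

m = 5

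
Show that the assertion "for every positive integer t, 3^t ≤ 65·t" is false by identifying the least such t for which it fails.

t = 6

For t = 1, 2, 3, 4, 5 the conclusion holds.
t = 6: 3^t = 729 and 65·t = 390, so 729 > 390.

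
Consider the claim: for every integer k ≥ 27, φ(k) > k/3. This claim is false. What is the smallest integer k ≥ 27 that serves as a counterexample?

k = 27: φ(27) = 18 and 27/3 = 9, so φ(27) > 27/3.
k = 28: φ(28) = 12 and 28/3 = 28/3, so φ(28) > 28/3.
k = 29: φ(29) = 28 and 29/3 = 29/3, so φ(29) > 29/3.
k = 30: φ(30) = 8 and 30/3 = 10, so φ(30) ≤ 30/3.
Hence k = 30 is a counterexample.

k = 30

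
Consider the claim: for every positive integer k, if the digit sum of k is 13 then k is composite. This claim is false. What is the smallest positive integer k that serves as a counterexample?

k = 67

For k = 49, 58 the conclusion holds.
k = 67: digit sum 13; 67 is prime, not composite.
Hence k = 67 is a counterexample.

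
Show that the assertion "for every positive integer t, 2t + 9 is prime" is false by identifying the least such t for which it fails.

t = 3

We need the least positive integer t for which 2t + 9 is not prime.
t = 1: 2t + 9 = 11, prime.
t = 2: 2t + 9 = 13, prime.
t = 3: 2t + 9 = 15 = 3 × 5, composite.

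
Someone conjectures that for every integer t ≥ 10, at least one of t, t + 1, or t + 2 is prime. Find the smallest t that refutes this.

t = 14

We need the least integer t ≥ 10 for which t, t + 1, t + 2 are all composite.
t = 10: 11 is prime.
t = 11: 11 is prime.
t = 12: 13 is prime.
t = 13: 13 is prime.
t = 14: 14 = 2 × 7; 15 = 3 × 5; 16 = 2 × 8 — all composite.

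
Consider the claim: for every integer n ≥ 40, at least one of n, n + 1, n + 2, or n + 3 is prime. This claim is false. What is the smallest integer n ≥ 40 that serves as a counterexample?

n = 48

The first 8 eligible values, up to n = 47, all satisfy the conclusion.
n = 48: 48 = 2 × 24; 49 = 7 × 7; 50 = 2 × 25; 51 = 3 × 17 — all composite.
Thus n = 48 disproves the claim, and no smaller n works.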